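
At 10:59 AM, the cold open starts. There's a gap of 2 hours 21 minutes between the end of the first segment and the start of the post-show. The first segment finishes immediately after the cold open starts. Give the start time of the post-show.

The first segment ends at 10:59 AM.
The post-show starts at 10:59 AM + 141 min = 1:20 PM.

1:20 PM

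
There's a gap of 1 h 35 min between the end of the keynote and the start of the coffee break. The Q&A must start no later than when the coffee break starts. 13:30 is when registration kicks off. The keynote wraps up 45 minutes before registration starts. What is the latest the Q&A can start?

14:20

The keynote ends at 13:30 − 45 min = 12:45.
The coffee break starts at 12:45 + 95 min = 14:20.
The Q&A is bounded by the coffee break, so the latest it can start is 14:20.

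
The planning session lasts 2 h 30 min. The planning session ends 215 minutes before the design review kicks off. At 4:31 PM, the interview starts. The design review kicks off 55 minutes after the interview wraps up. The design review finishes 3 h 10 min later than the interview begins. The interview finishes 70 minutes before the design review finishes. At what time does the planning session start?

The design review ends at 4:31 PM + 190 min = 7:41 PM.
The interview ends at 7:41 PM − 70 min = 6:31 PM.
The design review starts at 6:31 PM + 55 min = 7:26 PM.
The planning session ends at 7:26 PM − 215 min = 3:51 PM.
The planning session starts at 3:51 PM − 150 min = 1:21 PM.

1:21 PM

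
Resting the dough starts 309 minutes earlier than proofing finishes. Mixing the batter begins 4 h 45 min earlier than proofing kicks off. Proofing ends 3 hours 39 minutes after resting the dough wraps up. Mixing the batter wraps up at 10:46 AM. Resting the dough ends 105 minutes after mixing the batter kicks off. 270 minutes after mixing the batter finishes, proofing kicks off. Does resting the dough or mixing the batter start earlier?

mixing the batter

Proofing starts at 10:46 AM + 270 min = 3:16 PM.
Mixing the batter starts at 3:16 PM − 285 min = 10:31 AM.
Resting the dough ends at 10:31 AM + 105 min = 12:16 PM.
Proofing ends at 12:16 PM + 219 min = 3:55 PM.
Resting the dough starts at 3:55 PM − 309 min = 10:46 AM.
Resting the dough starts at 10:46 AM and mixing the batter starts at 10:31 AM, so mixing the batter is first.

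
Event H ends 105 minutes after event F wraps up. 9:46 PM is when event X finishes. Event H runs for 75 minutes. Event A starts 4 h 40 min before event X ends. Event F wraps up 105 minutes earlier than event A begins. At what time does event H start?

Event A starts at 9:46 PM − 280 min = 5:06 PM.
Event F ends at 5:06 PM − 105 min = 3:21 PM.
Event H ends at 3:21 PM + 105 min = 5:06 PM.
Event H starts at 5:06 PM − 75 min = 3:51 PM.

3:51 PM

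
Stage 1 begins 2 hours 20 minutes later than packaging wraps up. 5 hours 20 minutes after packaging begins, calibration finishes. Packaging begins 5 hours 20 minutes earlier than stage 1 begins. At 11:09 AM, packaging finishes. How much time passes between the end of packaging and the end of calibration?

Stage 1 starts at 11:09 AM + 140 min = 1:29 PM.
Packaging starts at 1:29 PM − 320 min = 8:09 AM.
Calibration ends at 8:09 AM + 320 min = 1:29 PM.
From 11:09 AM to 1:29 PM is 140 minutes.

140 minutes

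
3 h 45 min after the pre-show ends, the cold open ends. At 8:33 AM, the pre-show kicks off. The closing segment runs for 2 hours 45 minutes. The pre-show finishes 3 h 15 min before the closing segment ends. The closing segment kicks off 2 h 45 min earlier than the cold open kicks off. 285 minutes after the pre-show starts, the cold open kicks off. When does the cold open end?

The cold open starts at 8:33 AM + 285 min = 1:18 PM.
The closing segment starts at 1:18 PM − 165 min = 10:33 AM.
The closing segment ends at 10:33 AM + 165 min = 1:18 PM.
The pre-show ends at 1:18 PM − 195 min = 10:03 AM.
The cold open ends at 10:03 AM + 225 min = 1:48 PM.

1:48 PM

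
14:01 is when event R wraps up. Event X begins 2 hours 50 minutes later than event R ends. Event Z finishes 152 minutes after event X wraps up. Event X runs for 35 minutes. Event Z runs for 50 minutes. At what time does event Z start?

19:08

Event X starts at 14:01 + 170 min = 16:51.
Event X ends at 16:51 + 35 min = 17:26.
Event Z ends at 17:26 + 152 min = 19:58.
Event Z starts at 19:58 − 50 min = 19:08.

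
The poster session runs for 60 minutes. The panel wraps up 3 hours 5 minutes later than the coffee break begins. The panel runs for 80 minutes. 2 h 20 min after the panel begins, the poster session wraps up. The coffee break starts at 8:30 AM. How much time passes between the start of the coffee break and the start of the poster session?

3 h 5 min

The panel ends at 8:30 AM + 185 min = 11:35 AM.
The panel starts at 11:35 AM − 80 min = 10:15 AM.
The poster session ends at 10:15 AM + 140 min = 12:35 PM.
The poster session starts at 12:35 PM − 60 min = 11:35 AM.
From 8:30 AM to 11:35 AM is 3 h 5 min.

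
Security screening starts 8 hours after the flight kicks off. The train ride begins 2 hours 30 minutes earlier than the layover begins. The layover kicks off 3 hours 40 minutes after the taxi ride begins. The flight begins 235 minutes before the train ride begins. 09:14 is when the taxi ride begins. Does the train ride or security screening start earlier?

The layover starts at 09:14 + 220 min = 12:54.
The train ride starts at 12:54 − 150 min = 10:24.
The flight starts at 10:24 − 235 min = 06:29.
Security screening starts at 06:29 + 480 min = 14:29.
The train ride starts at 10:24 and security screening starts at 14:29, so the train ride is first.

the train ride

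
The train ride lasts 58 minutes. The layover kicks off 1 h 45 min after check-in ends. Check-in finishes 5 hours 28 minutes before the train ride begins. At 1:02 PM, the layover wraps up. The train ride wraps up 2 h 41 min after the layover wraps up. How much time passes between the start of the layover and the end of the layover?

The train ride ends at 1:02 PM + 161 min = 3:43 PM.
The train ride starts at 3:43 PM − 58 min = 2:45 PM.
Check-in ends at 2:45 PM − 328 min = 9:17 AM.
The layover starts at 9:17 AM + 105 min = 11:02 AM.
From 11:02 AM to 1:02 PM is 120 minutes.

120 minutes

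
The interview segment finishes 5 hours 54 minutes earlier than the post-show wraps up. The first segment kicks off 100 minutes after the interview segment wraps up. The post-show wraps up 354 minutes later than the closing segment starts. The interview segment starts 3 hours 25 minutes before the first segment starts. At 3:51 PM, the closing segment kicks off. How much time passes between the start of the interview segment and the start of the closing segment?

The post-show ends at 3:51 PM + 354 min = 9:45 PM.
The interview segment ends at 9:45 PM − 354 min = 3:51 PM.
The first segment starts at 3:51 PM + 100 min = 5:31 PM.
The interview segment starts at 5:31 PM − 205 min = 2:06 PM.
From 2:06 PM to 3:51 PM is 1 h 45 min.

1 h 45 min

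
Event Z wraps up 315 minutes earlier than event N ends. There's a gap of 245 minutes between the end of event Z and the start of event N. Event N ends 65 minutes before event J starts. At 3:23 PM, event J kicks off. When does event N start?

1:08 PM

Event N ends at 3:23 PM − 65 min = 2:18 PM.
Event Z ends at 2:18 PM − 315 min = 9:03 AM.
Event N starts at 9:03 AM + 245 min = 1:08 PM.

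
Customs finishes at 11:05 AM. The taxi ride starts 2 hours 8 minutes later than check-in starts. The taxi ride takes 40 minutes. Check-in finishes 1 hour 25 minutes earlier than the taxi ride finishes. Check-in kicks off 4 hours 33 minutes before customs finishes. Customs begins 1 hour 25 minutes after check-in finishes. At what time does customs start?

9:20 AM

Check-in starts at 11:05 AM − 273 min = 6:32 AM.
The taxi ride starts at 6:32 AM + 128 min = 8:40 AM.
The taxi ride ends at 8:40 AM + 40 min = 9:20 AM.
Check-in ends at 9:20 AM − 85 min = 7:55 AM.
Customs starts at 7:55 AM + 85 min = 9:20 AM.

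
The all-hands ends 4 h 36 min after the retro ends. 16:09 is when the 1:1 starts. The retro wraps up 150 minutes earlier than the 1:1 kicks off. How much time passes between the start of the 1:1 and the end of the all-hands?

2 hours 6 minutes

The retro ends at 16:09 − 150 min = 13:39.
The all-hands ends at 13:39 + 276 min = 18:15.
From 16:09 to 18:15 is 2 hours 6 minutes.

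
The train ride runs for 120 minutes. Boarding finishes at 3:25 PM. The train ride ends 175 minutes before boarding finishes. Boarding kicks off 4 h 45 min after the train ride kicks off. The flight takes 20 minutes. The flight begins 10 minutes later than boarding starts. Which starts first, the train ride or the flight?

the train ride

The train ride ends at 3:25 PM − 175 min = 12:30 PM.
The train ride starts at 12:30 PM − 120 min = 10:30 AM.
Boarding starts at 10:30 AM + 285 min = 3:15 PM.
The flight starts at 3:15 PM + 10 min = 3:25 PM.
The train ride starts at 10:30 AM and the flight starts at 3:25 PM, so the train ride is first.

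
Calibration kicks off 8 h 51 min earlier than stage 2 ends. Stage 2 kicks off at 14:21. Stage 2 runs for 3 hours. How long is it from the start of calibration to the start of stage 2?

Stage 2 ends at 14:21 + 180 min = 17:21.
Calibration starts at 17:21 − 531 min = 08:30.
From 08:30 to 14:21 is 5 h 51 min.

5 h 51 min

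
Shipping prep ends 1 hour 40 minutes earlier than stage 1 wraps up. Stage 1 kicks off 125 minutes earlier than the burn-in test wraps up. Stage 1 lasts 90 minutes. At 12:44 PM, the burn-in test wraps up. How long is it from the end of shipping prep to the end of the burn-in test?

2 hours 15 minutes

Stage 1 starts at 12:44 PM − 125 min = 10:39 AM.
Stage 1 ends at 10:39 AM + 90 min = 12:09 PM.
Shipping prep ends at 12:09 PM − 100 min = 10:29 AM.
From 10:29 AM to 12:44 PM is 2 hours 15 minutes.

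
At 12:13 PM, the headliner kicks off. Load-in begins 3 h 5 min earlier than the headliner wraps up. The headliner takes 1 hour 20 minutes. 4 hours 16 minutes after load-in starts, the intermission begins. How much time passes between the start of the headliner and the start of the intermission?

151 minutes

The headliner ends at 12:13 PM + 80 min = 1:33 PM.
Load-in starts at 1:33 PM − 185 min = 10:28 AM.
The intermission starts at 10:28 AM + 256 min = 2:44 PM.
From 12:13 PM to 2:44 PM is 151 minutes.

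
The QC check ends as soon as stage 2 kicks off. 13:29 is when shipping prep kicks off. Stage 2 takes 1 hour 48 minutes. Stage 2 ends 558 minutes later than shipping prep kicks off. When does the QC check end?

Stage 2 ends at 13:29 + 558 min = 22:47.
Stage 2 starts at 22:47 − 108 min = 20:59.
So the QC check ends at 20:59.

20:59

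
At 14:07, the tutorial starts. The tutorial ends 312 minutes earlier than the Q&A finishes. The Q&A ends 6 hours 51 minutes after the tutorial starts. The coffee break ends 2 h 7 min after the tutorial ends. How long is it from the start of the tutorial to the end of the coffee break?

3 hours 46 minutes

The Q&A ends at 14:07 + 411 min = 20:58.
The tutorial ends at 20:58 − 312 min = 15:46.
The coffee break ends at 15:46 + 127 min = 17:53.
From 14:07 to 17:53 is 3 hours 46 minutes.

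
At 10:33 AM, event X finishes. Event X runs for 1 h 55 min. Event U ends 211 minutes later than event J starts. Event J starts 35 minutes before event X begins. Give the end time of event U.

11:34 AM

Event X starts at 10:33 AM − 115 min = 8:38 AM.
Event J starts at 8:38 AM − 35 min = 8:03 AM.
Event U ends at 8:03 AM + 211 min = 11:34 AM.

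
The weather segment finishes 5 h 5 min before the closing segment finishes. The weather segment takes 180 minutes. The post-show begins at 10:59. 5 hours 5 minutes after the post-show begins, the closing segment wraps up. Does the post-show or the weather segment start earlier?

the weather segment

The closing segment ends at 10:59 + 305 min = 16:04.
The weather segment ends at 16:04 − 305 min = 10:59.
The weather segment starts at 10:59 − 180 min = 07:59.
The post-show starts at 10:59 and the weather segment starts at 07:59, so the weather segment is first.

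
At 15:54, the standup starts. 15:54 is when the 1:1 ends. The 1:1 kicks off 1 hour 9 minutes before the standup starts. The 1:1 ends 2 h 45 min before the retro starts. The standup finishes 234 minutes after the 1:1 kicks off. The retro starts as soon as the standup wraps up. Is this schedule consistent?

The 1:1 starts at 15:54 − 69 min = 14:45.
The standup ends at 14:45 + 234 min = 18:39.
So the retro starts at 18:39.
The 1:1 ends at 18:39 − 165 min = 15:54.
That matches the stated 15:54, so the schedule is consistent.

Yes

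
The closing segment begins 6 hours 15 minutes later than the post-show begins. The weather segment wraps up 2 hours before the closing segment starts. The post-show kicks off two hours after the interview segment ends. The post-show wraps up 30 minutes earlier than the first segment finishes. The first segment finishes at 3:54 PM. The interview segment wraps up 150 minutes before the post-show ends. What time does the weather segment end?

7:09 PM

The post-show ends at 3:54 PM − 30 min = 3:24 PM.
The interview segment ends at 3:24 PM − 150 min = 12:54 PM.
The post-show starts at 12:54 PM + 120 min = 2:54 PM.
The closing segment starts at 2:54 PM + 375 min = 9:09 PM.
The weather segment ends at 9:09 PM − 120 min = 7:09 PM.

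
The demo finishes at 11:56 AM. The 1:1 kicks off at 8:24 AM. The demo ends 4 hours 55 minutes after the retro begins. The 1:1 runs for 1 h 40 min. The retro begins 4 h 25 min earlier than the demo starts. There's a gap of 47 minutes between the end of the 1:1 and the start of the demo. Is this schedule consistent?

The 1:1 ends at 8:24 AM + 100 min = 10:04 AM.
The demo starts at 10:04 AM + 47 min = 10:51 AM.
The retro starts at 10:51 AM − 265 min = 6:26 AM.
The demo ends at 6:26 AM + 295 min = 11:21 AM.
But the demo is also said to end at 11:56 AM — a 35-minute conflict.

No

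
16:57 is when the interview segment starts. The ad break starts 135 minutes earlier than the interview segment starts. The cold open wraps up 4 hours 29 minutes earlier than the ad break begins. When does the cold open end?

10:13

The ad break starts at 16:57 − 135 min = 14:42.
The cold open ends at 14:42 − 269 min = 10:13.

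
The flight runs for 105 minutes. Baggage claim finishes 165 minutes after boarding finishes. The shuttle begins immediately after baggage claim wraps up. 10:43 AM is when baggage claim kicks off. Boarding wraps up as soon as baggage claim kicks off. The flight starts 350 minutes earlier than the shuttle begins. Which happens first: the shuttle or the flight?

Boarding ends at 10:43 AM.
Baggage claim ends at 10:43 AM + 165 min = 1:28 PM.
So the shuttle starts at 1:28 PM.
The flight starts at 1:28 PM − 350 min = 7:38 AM.
The shuttle starts at 1:28 PM and the flight starts at 7:38 AM, so the flight is first.

the flight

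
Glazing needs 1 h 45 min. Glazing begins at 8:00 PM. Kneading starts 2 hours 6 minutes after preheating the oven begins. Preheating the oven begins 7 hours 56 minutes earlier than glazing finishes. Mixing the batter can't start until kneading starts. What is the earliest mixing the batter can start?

Glazing ends at 8:00 PM + 105 min = 9:45 PM.
Preheating the oven starts at 9:45 PM − 476 min = 1:49 PM.
Kneading starts at 1:49 PM + 126 min = 3:55 PM.
Mixing the batter is bounded by kneading, so the earliest it can start is 3:55 PM.

3:55 PM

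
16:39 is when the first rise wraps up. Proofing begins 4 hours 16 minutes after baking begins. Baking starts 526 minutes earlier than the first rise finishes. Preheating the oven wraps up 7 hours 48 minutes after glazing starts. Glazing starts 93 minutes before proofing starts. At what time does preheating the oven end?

Baking starts at 16:39 − 526 min = 07:53.
Proofing starts at 07:53 + 256 min = 12:09.
Glazing starts at 12:09 − 93 min = 10:36.
Preheating the oven ends at 10:36 + 468 min = 18:24.

18:24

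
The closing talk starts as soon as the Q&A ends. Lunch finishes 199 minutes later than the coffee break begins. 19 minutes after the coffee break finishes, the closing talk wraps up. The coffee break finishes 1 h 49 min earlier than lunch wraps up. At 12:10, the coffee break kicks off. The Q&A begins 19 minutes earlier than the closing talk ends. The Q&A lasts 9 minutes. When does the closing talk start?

Lunch ends at 12:10 + 199 min = 15:29.
The coffee break ends at 15:29 − 109 min = 13:40.
The closing talk ends at 13:40 + 19 min = 13:59.
The Q&A starts at 13:59 − 19 min = 13:40.
The Q&A ends at 13:40 + 9 min = 13:49.
So the closing talk starts at 13:49.

13:49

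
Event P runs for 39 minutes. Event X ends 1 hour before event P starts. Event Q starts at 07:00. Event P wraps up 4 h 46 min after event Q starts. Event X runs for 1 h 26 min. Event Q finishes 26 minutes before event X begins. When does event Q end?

Event P ends at 07:00 + 286 min = 11:46.
Event P starts at 11:46 − 39 min = 11:07.
Event X ends at 11:07 − 60 min = 10:07.
Event X starts at 10:07 − 86 min = 08:41.
Event Q ends at 08:41 − 26 min = 08:15.

08:15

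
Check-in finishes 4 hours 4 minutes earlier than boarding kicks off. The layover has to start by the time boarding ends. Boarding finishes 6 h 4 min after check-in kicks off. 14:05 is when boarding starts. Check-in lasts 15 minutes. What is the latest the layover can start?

15:50

Check-in ends at 14:05 − 244 min = 10:01.
Check-in starts at 10:01 − 15 min = 09:46.
Boarding ends at 09:46 + 364 min = 15:50.
The layover is bounded by boarding, so the latest it can start is 15:50.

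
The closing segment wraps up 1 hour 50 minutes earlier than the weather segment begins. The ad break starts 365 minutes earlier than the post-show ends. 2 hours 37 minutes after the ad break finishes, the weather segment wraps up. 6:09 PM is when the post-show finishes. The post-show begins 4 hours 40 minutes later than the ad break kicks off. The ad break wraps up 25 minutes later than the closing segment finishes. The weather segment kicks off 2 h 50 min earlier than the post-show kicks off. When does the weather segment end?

3:06 PM

The ad break starts at 6:09 PM − 365 min = 12:04 PM.
The post-show starts at 12:04 PM + 280 min = 4:44 PM.
The weather segment starts at 4:44 PM − 170 min = 1:54 PM.
The closing segment ends at 1:54 PM − 110 min = 12:04 PM.
The ad break ends at 12:04 PM + 25 min = 12:29 PM.
The weather segment ends at 12:29 PM + 157 min = 3:06 PM.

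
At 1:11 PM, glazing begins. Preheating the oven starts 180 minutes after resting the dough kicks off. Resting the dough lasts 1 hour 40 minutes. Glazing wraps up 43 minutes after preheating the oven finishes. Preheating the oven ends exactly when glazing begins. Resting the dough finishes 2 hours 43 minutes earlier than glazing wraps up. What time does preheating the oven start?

12:31 PM

Preheating the oven ends at 1:11 PM.
Glazing ends at 1:11 PM + 43 min = 1:54 PM.
Resting the dough ends at 1:54 PM − 163 min = 11:11 AM.
Resting the dough starts at 11:11 AM − 100 min = 9:31 AM.
Preheating the oven starts at 9:31 AM + 180 min = 12:31 PM.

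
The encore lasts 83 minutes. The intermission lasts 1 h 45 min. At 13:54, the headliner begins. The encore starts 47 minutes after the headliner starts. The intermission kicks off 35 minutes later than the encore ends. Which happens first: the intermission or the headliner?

the headliner

The encore starts at 13:54 + 47 min = 14:41.
The encore ends at 14:41 + 83 min = 16:04.
The intermission starts at 16:04 + 35 min = 16:39.
The intermission starts at 16:39 and the headliner starts at 13:54, so the headliner is first.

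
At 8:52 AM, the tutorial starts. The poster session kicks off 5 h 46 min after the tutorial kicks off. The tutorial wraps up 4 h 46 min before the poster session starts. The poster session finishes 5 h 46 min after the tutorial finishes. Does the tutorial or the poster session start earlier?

the tutorial

The poster session starts at 8:52 AM + 346 min = 2:38 PM.
The tutorial starts at 8:52 AM and the poster session starts at 2:38 PM, so the tutorial is first.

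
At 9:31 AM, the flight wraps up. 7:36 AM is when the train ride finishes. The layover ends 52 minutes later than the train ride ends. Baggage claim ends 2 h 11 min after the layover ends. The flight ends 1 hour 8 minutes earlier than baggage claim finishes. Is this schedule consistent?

Yes

The layover ends at 7:36 AM + 52 min = 8:28 AM.
Baggage claim ends at 8:28 AM + 131 min = 10:39 AM.
The flight ends at 10:39 AM − 68 min = 9:31 AM.
That matches the stated 9:31 AM, so the schedule is consistent.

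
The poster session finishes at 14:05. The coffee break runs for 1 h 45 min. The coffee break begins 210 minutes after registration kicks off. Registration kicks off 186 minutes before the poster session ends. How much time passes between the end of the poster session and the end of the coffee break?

2 hours 9 minutes

Registration starts at 14:05 − 186 min = 10:59.
The coffee break starts at 10:59 + 210 min = 14:29.
The coffee break ends at 14:29 + 105 min = 16:14.
From 14:05 to 16:14 is 2 hours 9 minutes.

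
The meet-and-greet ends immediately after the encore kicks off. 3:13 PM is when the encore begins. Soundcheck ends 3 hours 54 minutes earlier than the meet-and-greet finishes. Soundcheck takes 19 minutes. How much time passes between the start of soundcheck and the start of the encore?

The meet-and-greet ends at 3:13 PM.
Soundcheck ends at 3:13 PM − 234 min = 11:19 AM.
Soundcheck starts at 11:19 AM − 19 min = 11:00 AM.
From 11:00 AM to 3:13 PM is 4 h 13 min.

4 h 13 min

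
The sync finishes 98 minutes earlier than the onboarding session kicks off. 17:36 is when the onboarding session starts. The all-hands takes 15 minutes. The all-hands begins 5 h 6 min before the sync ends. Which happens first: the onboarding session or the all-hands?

The sync ends at 17:36 − 98 min = 15:58.
The all-hands starts at 15:58 − 306 min = 10:52.
The onboarding session starts at 17:36 and the all-hands starts at 10:52, so the all-hands is first.

the all-hands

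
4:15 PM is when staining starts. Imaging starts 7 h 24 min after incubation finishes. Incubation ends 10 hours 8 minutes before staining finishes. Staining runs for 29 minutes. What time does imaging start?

2:00 PM

Staining ends at 4:15 PM + 29 min = 4:44 PM.
Incubation ends at 4:44 PM − 608 min = 6:36 AM.
Imaging starts at 6:36 AM + 444 min = 2:00 PM.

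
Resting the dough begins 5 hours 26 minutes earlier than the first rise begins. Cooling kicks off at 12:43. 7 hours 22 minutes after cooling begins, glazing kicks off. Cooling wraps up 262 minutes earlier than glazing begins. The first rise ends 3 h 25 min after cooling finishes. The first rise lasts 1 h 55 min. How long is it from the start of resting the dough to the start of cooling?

Glazing starts at 12:43 + 442 min = 20:05.
Cooling ends at 20:05 − 262 min = 15:43.
The first rise ends at 15:43 + 205 min = 19:08.
The first rise starts at 19:08 − 115 min = 17:13.
Resting the dough starts at 17:13 − 326 min = 11:47.
From 11:47 to 12:43 is 56 minutes.

56 minutes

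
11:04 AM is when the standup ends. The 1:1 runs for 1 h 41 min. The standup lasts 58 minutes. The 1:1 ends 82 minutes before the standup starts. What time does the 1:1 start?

The standup starts at 11:04 AM − 58 min = 10:06 AM.
The 1:1 ends at 10:06 AM − 82 min = 8:44 AM.
The 1:1 starts at 8:44 AM − 101 min = 7:03 AM.

7:03 AM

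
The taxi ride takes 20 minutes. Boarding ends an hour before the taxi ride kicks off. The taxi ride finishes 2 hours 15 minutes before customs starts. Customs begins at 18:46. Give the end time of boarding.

The taxi ride ends at 18:46 − 135 min = 16:31.
The taxi ride starts at 16:31 − 20 min = 16:11.
Boarding ends at 16:11 − 60 min = 15:11.

15:11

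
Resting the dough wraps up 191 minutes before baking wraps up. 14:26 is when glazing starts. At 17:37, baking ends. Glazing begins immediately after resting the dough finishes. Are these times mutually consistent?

Resting the dough ends at 17:37 − 191 min = 14:26.
So glazing starts at 14:26.
That matches the stated 14:26, so the schedule is consistent.

Yes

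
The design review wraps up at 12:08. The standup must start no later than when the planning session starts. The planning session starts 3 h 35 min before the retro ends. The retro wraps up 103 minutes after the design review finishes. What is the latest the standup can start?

The retro ends at 12:08 + 103 min = 13:51.
The planning session starts at 13:51 − 215 min = 10:16.
The standup is bounded by the planning session, so the latest it can start is 10:16.

10:16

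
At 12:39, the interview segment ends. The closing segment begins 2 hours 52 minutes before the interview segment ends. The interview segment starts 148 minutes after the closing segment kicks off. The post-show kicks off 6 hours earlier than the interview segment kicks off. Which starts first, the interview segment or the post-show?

The closing segment starts at 12:39 − 172 min = 09:47.
The interview segment starts at 09:47 + 148 min = 12:15.
The post-show starts at 12:15 − 360 min = 06:15.
The interview segment starts at 12:15 and the post-show starts at 06:15, so the post-show is first.

the post-show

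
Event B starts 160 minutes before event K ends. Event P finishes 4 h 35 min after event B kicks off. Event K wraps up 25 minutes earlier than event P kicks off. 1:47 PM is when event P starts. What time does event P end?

Event K ends at 1:47 PM − 25 min = 1:22 PM.
Event B starts at 1:22 PM − 160 min = 10:42 AM.
Event P ends at 10:42 AM + 275 min = 3:17 PM.

3:17 PM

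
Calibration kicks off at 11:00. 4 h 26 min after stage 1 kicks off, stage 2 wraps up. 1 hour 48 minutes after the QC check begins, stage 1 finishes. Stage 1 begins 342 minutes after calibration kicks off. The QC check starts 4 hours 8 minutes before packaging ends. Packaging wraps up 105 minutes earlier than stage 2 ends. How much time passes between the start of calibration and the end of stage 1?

Stage 1 starts at 11:00 + 342 min = 16:42.
Stage 2 ends at 16:42 + 266 min = 21:08.
Packaging ends at 21:08 − 105 min = 19:23.
The QC check starts at 19:23 − 248 min = 15:15.
Stage 1 ends at 15:15 + 108 min = 17:03.
From 11:00 to 17:03 is 6 h 3 min.

6 h 3 min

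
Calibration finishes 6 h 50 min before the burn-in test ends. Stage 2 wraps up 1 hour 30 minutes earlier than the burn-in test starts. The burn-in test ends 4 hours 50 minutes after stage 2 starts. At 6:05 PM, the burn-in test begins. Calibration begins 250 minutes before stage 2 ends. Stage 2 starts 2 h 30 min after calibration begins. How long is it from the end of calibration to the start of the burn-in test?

310 minutes

Stage 2 ends at 6:05 PM − 90 min = 4:35 PM.
Calibration starts at 4:35 PM − 250 min = 12:25 PM.
Stage 2 starts at 12:25 PM + 150 min = 2:55 PM.
The burn-in test ends at 2:55 PM + 290 min = 7:45 PM.
Calibration ends at 7:45 PM − 410 min = 12:55 PM.
From 12:55 PM to 6:05 PM is 310 minutes.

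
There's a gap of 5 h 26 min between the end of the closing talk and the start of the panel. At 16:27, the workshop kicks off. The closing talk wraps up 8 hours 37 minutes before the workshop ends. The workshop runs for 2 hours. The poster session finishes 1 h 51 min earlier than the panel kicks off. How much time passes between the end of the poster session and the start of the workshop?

3 hours 2 minutes

The workshop ends at 16:27 + 120 min = 18:27.
The closing talk ends at 18:27 − 517 min = 09:50.
The panel starts at 09:50 + 326 min = 15:16.
The poster session ends at 15:16 − 111 min = 13:25.
From 13:25 to 16:27 is 3 hours 2 minutes.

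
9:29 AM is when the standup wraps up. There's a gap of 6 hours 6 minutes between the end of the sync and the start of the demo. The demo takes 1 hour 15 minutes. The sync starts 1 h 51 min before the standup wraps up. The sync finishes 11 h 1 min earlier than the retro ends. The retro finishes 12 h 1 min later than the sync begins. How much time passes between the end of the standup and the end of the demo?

The sync starts at 9:29 AM − 111 min = 7:38 AM.
The retro ends at 7:38 AM + 721 min = 7:39 PM.
The sync ends at 7:39 PM − 661 min = 8:38 AM.
The demo starts at 8:38 AM + 366 min = 2:44 PM.
The demo ends at 2:44 PM + 75 min = 3:59 PM.
From 9:29 AM to 3:59 PM is 390 minutes.

390 minutes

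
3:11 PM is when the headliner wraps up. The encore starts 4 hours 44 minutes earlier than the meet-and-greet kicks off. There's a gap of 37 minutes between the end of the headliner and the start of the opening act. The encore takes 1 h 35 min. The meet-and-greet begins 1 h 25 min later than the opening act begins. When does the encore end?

2:04 PM

The opening act starts at 3:11 PM + 37 min = 3:48 PM.
The meet-and-greet starts at 3:48 PM + 85 min = 5:13 PM.
The encore starts at 5:13 PM − 284 min = 12:29 PM.
The encore ends at 12:29 PM + 95 min = 2:04 PM.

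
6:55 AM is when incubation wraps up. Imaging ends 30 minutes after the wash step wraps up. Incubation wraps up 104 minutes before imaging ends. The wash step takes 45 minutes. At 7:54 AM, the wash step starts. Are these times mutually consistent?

No

The wash step ends at 7:54 AM + 45 min = 8:39 AM.
Imaging ends at 8:39 AM + 30 min = 9:09 AM.
Incubation ends at 9:09 AM − 104 min = 7:25 AM.
But incubation is also said to end at 6:55 AM — a 30-minute conflict.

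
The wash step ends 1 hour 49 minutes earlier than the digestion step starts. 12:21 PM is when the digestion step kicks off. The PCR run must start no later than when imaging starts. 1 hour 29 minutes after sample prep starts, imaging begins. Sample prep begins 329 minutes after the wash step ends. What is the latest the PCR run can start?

The wash step ends at 12:21 PM − 109 min = 10:32 AM.
Sample prep starts at 10:32 AM + 329 min = 4:01 PM.
Imaging starts at 4:01 PM + 89 min = 5:30 PM.
The PCR run is bounded by imaging, so the latest it can start is 5:30 PM.

5:30 PM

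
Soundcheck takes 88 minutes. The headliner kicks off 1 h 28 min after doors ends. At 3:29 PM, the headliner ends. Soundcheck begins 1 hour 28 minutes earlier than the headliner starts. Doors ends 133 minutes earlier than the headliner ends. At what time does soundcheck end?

Doors ends at 3:29 PM − 133 min = 1:16 PM.
The headliner starts at 1:16 PM + 88 min = 2:44 PM.
Soundcheck starts at 2:44 PM − 88 min = 1:16 PM.
Soundcheck ends at 1:16 PM + 88 min = 2:44 PM.

2:44 PM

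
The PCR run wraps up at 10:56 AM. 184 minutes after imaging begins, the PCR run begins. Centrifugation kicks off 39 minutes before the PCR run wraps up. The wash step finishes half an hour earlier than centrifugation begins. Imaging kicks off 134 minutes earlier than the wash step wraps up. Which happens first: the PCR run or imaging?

imaging

Centrifugation starts at 10:56 AM − 39 min = 10:17 AM.
The wash step ends at 10:17 AM − 30 min = 9:47 AM.
Imaging starts at 9:47 AM − 134 min = 7:33 AM.
The PCR run starts at 7:33 AM + 184 min = 10:37 AM.
The PCR run starts at 10:37 AM and imaging starts at 7:33 AM, so imaging is first.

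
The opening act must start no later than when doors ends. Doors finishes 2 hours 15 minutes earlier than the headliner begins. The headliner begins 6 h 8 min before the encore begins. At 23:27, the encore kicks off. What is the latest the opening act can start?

15:04

The headliner starts at 23:27 − 368 min = 17:19.
Doors ends at 17:19 − 135 min = 15:04.
The opening act is bounded by doors, so the latest it can start is 15:04.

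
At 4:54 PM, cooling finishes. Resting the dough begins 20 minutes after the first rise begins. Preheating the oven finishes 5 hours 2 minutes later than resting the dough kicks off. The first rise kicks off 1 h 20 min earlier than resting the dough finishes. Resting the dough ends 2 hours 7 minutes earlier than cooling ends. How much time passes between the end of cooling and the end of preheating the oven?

1 hour 55 minutes

Resting the dough ends at 4:54 PM − 127 min = 2:47 PM.
The first rise starts at 2:47 PM − 80 min = 1:27 PM.
Resting the dough starts at 1:27 PM + 20 min = 1:47 PM.
Preheating the oven ends at 1:47 PM + 302 min = 6:49 PM.
From 4:54 PM to 6:49 PM is 1 hour 55 minutes.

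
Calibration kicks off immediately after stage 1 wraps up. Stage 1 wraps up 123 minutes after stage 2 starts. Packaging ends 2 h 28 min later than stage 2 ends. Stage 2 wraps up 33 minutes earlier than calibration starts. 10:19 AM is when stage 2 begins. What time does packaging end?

2:17 PM

Stage 1 ends at 10:19 AM + 123 min = 12:22 PM.
So calibration starts at 12:22 PM.
Stage 2 ends at 12:22 PM − 33 min = 11:49 AM.
Packaging ends at 11:49 AM + 148 min = 2:17 PM.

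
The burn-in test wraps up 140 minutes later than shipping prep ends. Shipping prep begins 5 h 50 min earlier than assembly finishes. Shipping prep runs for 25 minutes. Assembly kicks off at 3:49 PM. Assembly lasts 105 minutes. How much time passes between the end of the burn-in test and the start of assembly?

80 minutes

Assembly ends at 3:49 PM + 105 min = 5:34 PM.
Shipping prep starts at 5:34 PM − 350 min = 11:44 AM.
Shipping prep ends at 11:44 AM + 25 min = 12:09 PM.
The burn-in test ends at 12:09 PM + 140 min = 2:29 PM.
From 2:29 PM to 3:49 PM is 80 minutes.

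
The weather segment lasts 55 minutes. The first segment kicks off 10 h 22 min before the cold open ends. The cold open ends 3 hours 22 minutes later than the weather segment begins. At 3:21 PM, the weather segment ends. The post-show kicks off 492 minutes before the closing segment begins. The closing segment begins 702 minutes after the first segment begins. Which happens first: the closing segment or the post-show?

the post-show

The weather segment starts at 3:21 PM − 55 min = 2:26 PM.
The cold open ends at 2:26 PM + 202 min = 5:48 PM.
The first segment starts at 5:48 PM − 622 min = 7:26 AM.
The closing segment starts at 7:26 AM + 702 min = 7:08 PM.
The post-show starts at 7:08 PM − 492 min = 10:56 AM.
The closing segment starts at 7:08 PM and the post-show starts at 10:56 AM, so the post-show is first.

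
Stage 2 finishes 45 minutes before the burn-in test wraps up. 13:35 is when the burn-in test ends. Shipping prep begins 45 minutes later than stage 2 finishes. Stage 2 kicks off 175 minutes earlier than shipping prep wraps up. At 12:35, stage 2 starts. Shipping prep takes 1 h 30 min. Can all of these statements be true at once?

Stage 2 ends at 13:35 − 45 min = 12:50.
Shipping prep starts at 12:50 + 45 min = 13:35.
Shipping prep ends at 13:35 + 90 min = 15:05.
Stage 2 starts at 15:05 − 175 min = 12:10.
But stage 2 is also said to start at 12:35 — a 25-minute conflict.

No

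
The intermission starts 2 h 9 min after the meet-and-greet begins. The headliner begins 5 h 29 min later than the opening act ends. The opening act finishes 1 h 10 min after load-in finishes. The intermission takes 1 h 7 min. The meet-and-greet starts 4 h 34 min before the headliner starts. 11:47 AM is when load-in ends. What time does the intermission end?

The opening act ends at 11:47 AM + 70 min = 12:57 PM.
The headliner starts at 12:57 PM + 329 min = 6:26 PM.
The meet-and-greet starts at 6:26 PM − 274 min = 1:52 PM.
The intermission starts at 1:52 PM + 129 min = 4:01 PM.
The intermission ends at 4:01 PM + 67 min = 5:08 PM.

5:08 PM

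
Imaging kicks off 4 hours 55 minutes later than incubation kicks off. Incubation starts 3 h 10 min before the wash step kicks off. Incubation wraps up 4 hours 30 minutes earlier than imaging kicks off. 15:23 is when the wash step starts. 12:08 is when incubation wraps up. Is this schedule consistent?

No

Incubation starts at 15:23 − 190 min = 12:13.
Imaging starts at 12:13 + 295 min = 17:08.
Incubation ends at 17:08 − 270 min = 12:38.
But incubation is also said to end at 12:08 — a 30-minute conflict.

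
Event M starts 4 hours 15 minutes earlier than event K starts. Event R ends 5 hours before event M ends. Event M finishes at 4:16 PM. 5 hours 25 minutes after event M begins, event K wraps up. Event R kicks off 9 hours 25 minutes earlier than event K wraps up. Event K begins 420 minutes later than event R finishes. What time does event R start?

10:01 AM

Event R ends at 4:16 PM − 300 min = 11:16 AM.
Event K starts at 11:16 AM + 420 min = 6:16 PM.
Event M starts at 6:16 PM − 255 min = 2:01 PM.
Event K ends at 2:01 PM + 325 min = 7:26 PM.
Event R starts at 7:26 PM − 565 min = 10:01 AM.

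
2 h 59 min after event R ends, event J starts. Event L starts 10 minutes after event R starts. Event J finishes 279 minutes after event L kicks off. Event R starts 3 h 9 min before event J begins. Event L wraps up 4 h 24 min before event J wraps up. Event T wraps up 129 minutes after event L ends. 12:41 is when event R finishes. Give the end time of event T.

15:05

Event J starts at 12:41 + 179 min = 15:40.
Event R starts at 15:40 − 189 min = 12:31.
Event L starts at 12:31 + 10 min = 12:41.
Event J ends at 12:41 + 279 min = 17:20.
Event L ends at 17:20 − 264 min = 12:56.
Event T ends at 12:56 + 129 min = 15:05.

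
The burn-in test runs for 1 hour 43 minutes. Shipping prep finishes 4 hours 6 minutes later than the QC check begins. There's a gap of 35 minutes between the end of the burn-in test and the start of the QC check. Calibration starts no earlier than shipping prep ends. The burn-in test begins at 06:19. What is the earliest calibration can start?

The burn-in test ends at 06:19 + 103 min = 08:02.
The QC check starts at 08:02 + 35 min = 08:37.
Shipping prep ends at 08:37 + 246 min = 12:43.
Calibration is bounded by shipping prep, so the earliest it can start is 12:43.

12:43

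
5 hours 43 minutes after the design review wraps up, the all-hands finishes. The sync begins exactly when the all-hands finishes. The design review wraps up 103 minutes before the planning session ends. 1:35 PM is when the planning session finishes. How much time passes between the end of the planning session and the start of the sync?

The design review ends at 1:35 PM − 103 min = 11:52 AM.
The all-hands ends at 11:52 AM + 343 min = 5:35 PM.
So the sync starts at 5:35 PM.
From 1:35 PM to 5:35 PM is 4 hours.

4 hours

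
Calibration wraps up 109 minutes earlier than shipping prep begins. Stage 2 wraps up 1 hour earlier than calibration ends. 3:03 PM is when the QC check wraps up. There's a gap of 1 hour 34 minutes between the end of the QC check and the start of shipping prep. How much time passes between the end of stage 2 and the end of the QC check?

1 h 15 min

Shipping prep starts at 3:03 PM + 94 min = 4:37 PM.
Calibration ends at 4:37 PM − 109 min = 2:48 PM.
Stage 2 ends at 2:48 PM − 60 min = 1:48 PM.
From 1:48 PM to 3:03 PM is 1 h 15 min.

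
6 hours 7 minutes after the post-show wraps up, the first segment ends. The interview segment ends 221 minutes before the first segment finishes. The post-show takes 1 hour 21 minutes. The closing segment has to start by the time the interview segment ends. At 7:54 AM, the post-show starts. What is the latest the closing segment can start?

The post-show ends at 7:54 AM + 81 min = 9:15 AM.
The first segment ends at 9:15 AM + 367 min = 3:22 PM.
The interview segment ends at 3:22 PM − 221 min = 11:41 AM.
The closing segment is bounded by the interview segment, so the latest it can start is 11:41 AM.

11:41 AM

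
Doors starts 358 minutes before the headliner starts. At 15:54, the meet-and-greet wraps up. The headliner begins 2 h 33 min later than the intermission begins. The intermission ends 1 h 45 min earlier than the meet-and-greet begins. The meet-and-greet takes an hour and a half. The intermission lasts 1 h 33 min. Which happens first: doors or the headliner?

doors

The meet-and-greet starts at 15:54 − 90 min = 14:24.
The intermission ends at 14:24 − 105 min = 12:39.
The intermission starts at 12:39 − 93 min = 11:06.
The headliner starts at 11:06 + 153 min = 13:39.
Doors starts at 13:39 − 358 min = 07:41.
Doors starts at 07:41 and the headliner starts at 13:39, so doors is first.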